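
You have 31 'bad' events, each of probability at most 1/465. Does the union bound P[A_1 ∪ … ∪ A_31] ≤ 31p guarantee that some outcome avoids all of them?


Union bound: P[∪_{i=1}^{31} A_i] ≤ Σ_i P[A_i] ≤ 31·p = 31·(1/465) = 1/15.
Numerically: 1/15 ≈ 0.0667.
Is 1/15 < 1? YES.
Since P[∪ A_i] ≤ 1/15 < 1, the complement has P[∩ A_i^c] ≥ 1 − 1/15 = 14/15 > 0, so some outcome avoids every A_i.

31·p = 1/15 ≈ 0.0667; existence CERTIFIED by the union bound.


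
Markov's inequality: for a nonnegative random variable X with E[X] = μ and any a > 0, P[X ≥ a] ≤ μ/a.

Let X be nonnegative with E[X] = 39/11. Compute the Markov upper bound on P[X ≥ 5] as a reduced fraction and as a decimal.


μ = E[X] = 39/11, a = 5.
Markov: P[X ≥ 5] ≤ μ/a = (39/11)/5 = 39/55.
Numerically: ≈ 0.709.
(Since a = 5 > μ = 3.545, the bound 39/55 is < 1 and informative.)

P[X ≥ 5] ≤ 39/55 ≈ 0.709.


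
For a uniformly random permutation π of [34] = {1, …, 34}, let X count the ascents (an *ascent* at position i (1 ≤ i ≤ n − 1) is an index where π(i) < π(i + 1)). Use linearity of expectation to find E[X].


Write X = Σ X_I over i = 1, …, 33, with X_I the indicator of one ascent.
There are 33 indicators.
For each fixed i, the pair (π(i), π(i+1)) is a uniformly random ordered pair of distinct values from {1, …, 34}; by symmetry P[π(i) < π(i+1)] = 1/2.
By linearity: E[X] = 33 · (1/2) = (34 − 1) · (1/2) = 33/2 ≈ 16.500000.

E[X] = 33/2 = 16.500000.


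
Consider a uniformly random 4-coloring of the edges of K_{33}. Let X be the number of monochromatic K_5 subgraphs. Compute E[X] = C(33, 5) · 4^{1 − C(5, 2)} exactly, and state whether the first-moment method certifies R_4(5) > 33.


E[X] = C(33, 5) · 4^{1 − 10} = 237336 · 4^{−9} = 237336/262144.
As a reduced fraction: E[X] = 29667/32768 ≈ 0.9054.
Is E[X] < 1? YES.
Since E[X] < 1, there exists a 4-coloring of K_{33} with no monochromatic K_5; hence R_4(5) > 33.

E[X] = 29667/32768 ≈ 0.9054; E[X] < 1, so R_4(5) > 33.


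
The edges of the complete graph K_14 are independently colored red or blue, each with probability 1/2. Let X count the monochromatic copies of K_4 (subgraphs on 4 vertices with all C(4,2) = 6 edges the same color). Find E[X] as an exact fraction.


Let X = Σ_S X_S over the C(14, 4) = 1001 subsets S of size 4, where X_S = 1 if the K_4 on S is monochromatic.
For a fixed S, the K_4 on S has C(4, 2) = 6 edges. P[all 6 edges red] = (1/2)^6, and likewise for blue, so P[monochromatic] = 2·(1/2)^6 = 2^{1 − 6} = 1/32.
By linearity of expectation: E[X] = C(14, 4) · 2^{1 − 6} = 1001 · 1/32 = 1001/32.
Numerically: E[X] ≈ 31.281.

E[X] = C(14,4)·2^(1−C(4,2)) = 1001/32 ≈ 31.281.


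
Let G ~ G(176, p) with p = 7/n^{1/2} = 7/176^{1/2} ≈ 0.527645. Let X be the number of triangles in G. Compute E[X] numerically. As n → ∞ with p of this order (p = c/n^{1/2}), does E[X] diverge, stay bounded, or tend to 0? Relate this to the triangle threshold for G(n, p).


Number of potential triangles: C(176, 3) = 893200.
Each occurs with probability p³ ≈ (0.527645)³ ≈ 1.46901124e-01.
By linearity: E[X] = C(176, 3)·p³ ≈ 893200 · 1.46901124e-01 ≈ 131212.083823.
Since α = 1/2 < 1, p = c/n^{1/2} ≫ 1/n is above the triangle threshold p ~ 1/n. Asymptotically E[X] ~ (c³/6)·n^{3(1−α)} = (7³/6)·n^{1.5} → ∞; triangles are abundant w.h.p.

E[X] ≈ 131212.083823; in regime p = Θ(1/n^{1/2}) E[X] diverges (above the triangle threshold p ~ 1/n).


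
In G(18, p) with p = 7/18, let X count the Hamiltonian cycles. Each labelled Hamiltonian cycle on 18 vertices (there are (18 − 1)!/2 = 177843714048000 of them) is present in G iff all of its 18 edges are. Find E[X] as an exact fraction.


K_18 has (18 − 1)!/2 = 177843714048000 labelled Hamiltonian cycles.
For each such Hamiltonian cycle H, let X_H = 1 if all 18 edges of H are present in G. Then P[X_H = 1] = p^{18} = (7/18)^{18} = 1628413597910449/39346408075296537575424.
By linearity of expectation: E[X] = Σ_H E[X_H] = 177843714048000 · p^{18} = 177843714048000 · 1628413597910449/39346408075296537575424 = 24246874921186846803875/3294258113514384.
Numerically: E[X] ≈ 7.36e+06.

E[X] = 177843714048000 · (7/18)^{18} = 24246874921186846803875/3294258113514384 ≈ 7.36e+06.


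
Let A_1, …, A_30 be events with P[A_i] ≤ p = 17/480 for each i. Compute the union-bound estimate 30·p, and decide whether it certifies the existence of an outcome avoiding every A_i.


Union bound: P[∪_{i=1}^{30} A_i] ≤ Σ_i P[A_i] ≤ 30·p = 30·(17/480) = 17/16.
Numerically: 17/16 ≈ 1.0625000.
Is 17/16 < 1? NO.
Since the bound 17/16 is ≥ 1, the union bound is uninformative here; it does NOT by itself certify existence.

30·p = 17/16 ≈ 1.0625000; existence NOT certified by the union bound.


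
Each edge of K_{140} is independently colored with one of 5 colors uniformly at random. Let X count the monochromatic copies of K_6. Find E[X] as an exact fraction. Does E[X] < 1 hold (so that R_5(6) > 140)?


E[X] = C(140, 6) · 5^{1 − 15} = 9381724380 · 5^{−14} = 9381724380/6103515625.
As a reduced fraction: E[X] = 1876344876/1220703125 ≈ 1.5371.
Is E[X] < 1? NO.
Since E[X] ≥ 1, the first-moment bound is inconclusive at n = 140; it does NOT by itself certify R_5(6) > 140.

E[X] = 1876344876/1220703125 ≈ 1.5371; E[X] ≥ 1; first-moment method inconclusive here.


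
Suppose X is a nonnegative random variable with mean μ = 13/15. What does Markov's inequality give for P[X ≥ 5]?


μ = E[X] = 13/15, a = 5.
Markov: P[X ≥ 5] ≤ μ/a = (13/15)/5 = 13/75.
Numerically: ≈ 0.173.
(Since a = 5 > μ = 0.867, the bound 13/75 is < 1 and informative.)

P[X ≥ 5] ≤ 13/75 ≈ 0.173.


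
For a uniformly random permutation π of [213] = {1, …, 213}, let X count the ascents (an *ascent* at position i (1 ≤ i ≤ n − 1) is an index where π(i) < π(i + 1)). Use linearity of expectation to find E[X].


Write X = Σ X_I over i = 1, …, 212, with X_I the indicator of one ascent.
There are 212 indicators.
For each fixed i, the pair (π(i), π(i+1)) is a uniformly random ordered pair of distinct values from {1, …, 213}; by symmetry P[π(i) < π(i+1)] = 1/2.
By linearity: E[X] = 212 · (1/2) = (213 − 1) · (1/2) = 106 ≈ 106.000.

E[X] = 106 = 106.000.


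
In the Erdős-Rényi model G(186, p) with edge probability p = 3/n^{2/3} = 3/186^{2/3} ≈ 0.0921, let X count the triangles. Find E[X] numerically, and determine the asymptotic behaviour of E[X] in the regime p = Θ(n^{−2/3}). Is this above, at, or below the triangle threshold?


Number of potential triangles: C(186, 3) = 1055240.
Each occurs with probability p³ ≈ (0.0921)³ ≈ 7.80437e-04.
By linearity: E[X] = C(186, 3)·p³ ≈ 1055240 · 7.80437e-04 ≈ 823.548.
Since α = 2/3 < 1, p = c/n^{2/3} ≫ 1/n is above the triangle threshold p ~ 1/n. Asymptotically E[X] ~ (c³/6)·n^{3(1−α)} = (3³/6)·n^{1} → ∞; triangles are abundant w.h.p.

E[X] ≈ 823.548; in regime p = Θ(1/n^{2/3}) E[X] diverges (above the triangle threshold p ~ 1/n).


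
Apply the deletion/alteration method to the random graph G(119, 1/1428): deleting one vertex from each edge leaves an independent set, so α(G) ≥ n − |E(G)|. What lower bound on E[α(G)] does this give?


E[|E(G)|] = C(119, 2)·p = 7021 · (1/1428) = 59/12.
E[α(G)] ≥ n − E[|E(G)|] = 119 − 59/12 = 1369/12.
Numerically: ≈ 114.08333.
(This is only a lower bound; the true E[α(G)] may be larger.)

E[α(G)] ≥ 1369/12 ≈ 114.08333.


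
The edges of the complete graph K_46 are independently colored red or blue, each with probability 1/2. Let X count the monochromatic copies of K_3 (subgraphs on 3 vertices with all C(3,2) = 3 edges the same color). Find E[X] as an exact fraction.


Let X = Σ_S X_S over the C(46, 3) = 15180 subsets S of size 3, where X_S = 1 if the K_3 on S is monochromatic.
For a fixed S, the K_3 on S has C(3, 2) = 3 edges. P[all 3 edges red] = (1/2)^3, and likewise for blue, so P[monochromatic] = 2·(1/2)^3 = 2^{1 − 3} = 1/4.
By linearity of expectation: E[X] = C(46, 3) · 2^{1 − 3} = 15180 · 1/4 = 3795.
Numerically: E[X] ≈ 3795.000000.

E[X] = C(46,3)·2^(1−C(3,2)) = 3795 ≈ 3795.000000.


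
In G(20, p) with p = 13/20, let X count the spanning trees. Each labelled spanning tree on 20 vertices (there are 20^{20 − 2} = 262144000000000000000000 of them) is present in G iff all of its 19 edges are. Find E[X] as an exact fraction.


K_20 has 20^{20 − 2} = 262144000000000000000000 labelled spanning trees.
For each such spanning tree H, let X_H = 1 if all 19 edges of H are present in G. Then P[X_H = 1] = p^{19} = (13/20)^{19} = 1461920290375446110677/5242880000000000000000000.
By linearity: E[X] = Σ_H E[X_H] = 262144000000000000000000 · p^{19} = 262144000000000000000000 · 1461920290375446110677/5242880000000000000000000 = 1461920290375446110677/20.
Numerically: E[X] ≈ 7.31e+19.

E[X] = 262144000000000000000000 · (13/20)^{19} = 1461920290375446110677/20 ≈ 7.31e+19.


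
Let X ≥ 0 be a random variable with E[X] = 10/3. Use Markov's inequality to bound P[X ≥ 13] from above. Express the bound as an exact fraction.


μ = E[X] = 10/3, a = 13.
Markov: P[X ≥ 13] ≤ μ/a = (10/3)/13 = 10/39.
Numerically: ≈ 0.2564.
(Since a = 13 > μ = 3.3333, the bound 10/39 is < 1 and informative.)

P[X ≥ 13] ≤ 10/39 ≈ 0.2564.


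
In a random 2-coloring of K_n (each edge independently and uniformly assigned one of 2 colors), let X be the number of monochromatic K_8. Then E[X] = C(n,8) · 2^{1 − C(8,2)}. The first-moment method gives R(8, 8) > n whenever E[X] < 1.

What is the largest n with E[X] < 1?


We need C(n, 8) · 2^{1 − 28} < 1, i.e. C(n, 8) < 2^{28 − 1} = 134217728.
Check values of n near the boundary:
  n = 37: C(37, 8) = 38608020; 38608020 < 134217728? YES
  n = 38: C(38, 8) = 48903492; 48903492 < 134217728? YES
  n = 39: C(39, 8) = 61523748; 61523748 < 134217728? YES
  n = 40: C(40, 8) = 76904685; 76904685 < 134217728? YES
  n = 41: C(41, 8) = 95548245; 95548245 < 134217728? YES
  n = 42: C(42, 8) = 118030185; 118030185 < 134217728? YES
  n = 43: C(43, 8) = 145008513; 145008513 < 134217728? NO
  n = 44: C(44, 8) = 177232627; 177232627 < 134217728? NO
  n = 45: C(45, 8) = 215553195; 215553195 < 134217728? NO
The largest n with C(n, 8) < 134217728 is n = 42 (where E[X] = 118030185/134217728 ≈ 0.879393). Hence R(8, 8) > 42, i.e. R(8, 8) ≥ 43.

Largest n = 42; hence R(8, 8) > 42.


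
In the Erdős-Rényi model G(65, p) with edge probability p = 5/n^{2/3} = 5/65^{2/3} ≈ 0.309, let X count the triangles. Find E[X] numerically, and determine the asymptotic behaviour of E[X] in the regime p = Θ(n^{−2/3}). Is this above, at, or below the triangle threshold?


Number of potential triangles: C(65, 3) = 43680.
Each occurs with probability p³ ≈ (0.309)³ ≈ 2.95858e-02.
By linearity: E[X] = C(65, 3)·p³ ≈ 43680 · 2.95858e-02 ≈ 1292.308.
Since α = 2/3 < 1, p = c/n^{2/3} ≫ 1/n is above the triangle threshold p ~ 1/n. Asymptotically E[X] ~ (c³/6)·n^{3(1−α)} = (5³/6)·n^{1} → ∞; triangles are abundant w.h.p.

E[X] ≈ 1292.308; in regime p = Θ(1/n^{2/3}) E[X] diverges (above the triangle threshold p ~ 1/n).


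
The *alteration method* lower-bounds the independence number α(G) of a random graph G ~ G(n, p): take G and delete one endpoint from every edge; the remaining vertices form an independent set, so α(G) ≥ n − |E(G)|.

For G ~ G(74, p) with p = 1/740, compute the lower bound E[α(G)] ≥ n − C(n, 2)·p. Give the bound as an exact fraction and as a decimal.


E[|E(G)|] = C(74, 2)·p = 2701 · (1/740) = 73/20.
E[α(G)] ≥ n − E[|E(G)|] = 74 − 73/20 = 1407/20.
Numerically: ≈ 70.3500.
(This is only a lower bound; the true E[α(G)] may be larger.)

E[α(G)] ≥ 1407/20 ≈ 70.3500.


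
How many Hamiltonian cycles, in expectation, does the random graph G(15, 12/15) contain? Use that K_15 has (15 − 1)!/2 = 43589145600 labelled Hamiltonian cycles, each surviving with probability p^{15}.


K_15 has (15 − 1)!/2 = 43589145600 labelled Hamiltonian cycles.
For each such Hamiltonian cycle H, let X_H = 1 if all 15 edges of H are present in G. Then P[X_H = 1] = p^{15} = (4/5)^{15} = 1073741824/30517578125.
Summing the indicators: E[X] = Σ_H E[X_H] = 43589145600 · p^{15} = 43589145600 · 1073741824/30517578125 = 1872139548125822976/1220703125.
Numerically: E[X] ≈ 1.53e+09.

E[X] = 43589145600 · (4/5)^{15} = 1872139548125822976/1220703125 ≈ 1.53e+09.


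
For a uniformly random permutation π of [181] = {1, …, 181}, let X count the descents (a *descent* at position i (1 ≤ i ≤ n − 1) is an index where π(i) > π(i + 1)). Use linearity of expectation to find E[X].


Write X = Σ X_I over i = 1, …, 180, with X_I the indicator of one descent.
There are 180 indicators.
For each fixed i, the pair (π(i), π(i+1)) is a uniformly random ordered pair of distinct values from {1, …, 181}; by symmetry P[π(i) > π(i+1)] = 1/2.
By linearity: E[X] = 180 · (1/2) = (181 − 1) · (1/2) = 90 ≈ 90.00000.

E[X] = 90 = 90.00000.


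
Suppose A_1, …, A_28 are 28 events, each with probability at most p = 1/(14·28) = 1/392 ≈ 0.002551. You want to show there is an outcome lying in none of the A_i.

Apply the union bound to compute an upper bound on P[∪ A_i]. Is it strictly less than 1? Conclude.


Union bound: P[∪_{i=1}^{28} A_i] ≤ Σ_i P[A_i] ≤ 28·p = 28·(1/392) = 1/14.
Numerically: 1/14 ≈ 0.071429.
Is 1/14 < 1? YES.
Since P[∪ A_i] ≤ 1/14 < 1, the complement has P[∩ A_i^c] ≥ 1 − 1/14 = 13/14 > 0, so some outcome avoids every A_i.

28·p = 1/14 ≈ 0.071429; existence CERTIFIED by the union bound.


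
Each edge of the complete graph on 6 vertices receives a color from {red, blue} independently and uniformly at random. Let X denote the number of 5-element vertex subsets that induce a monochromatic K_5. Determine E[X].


Let X = Σ_S X_S over the C(6, 5) = 6 subsets S of size 5, where X_S = 1 if the K_5 on S is monochromatic.
For a fixed S, the K_5 on S has C(5, 2) = 10 edges. P[all 10 edges red] = (1/2)^10, and likewise for blue, so P[monochromatic] = 2·(1/2)^10 = 2^{1 − 10} = 1/512.
By linearity: E[X] = C(6, 5) · 2^{1 − 10} = 6 · 1/512 = 3/256.
Numerically: E[X] ≈ 0.0117.

E[X] = C(6,5)·2^(1−C(5,2)) = 3/256 ≈ 0.0117.


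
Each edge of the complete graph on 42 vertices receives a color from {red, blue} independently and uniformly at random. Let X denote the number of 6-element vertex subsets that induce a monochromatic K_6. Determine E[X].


Let X = Σ_S X_S over the C(42, 6) = 5245786 subsets S of size 6, where X_S = 1 if the K_6 on S is monochromatic.
For a fixed S, the K_6 on S has C(6, 2) = 15 edges. P[all 15 edges red] = (1/2)^15, and likewise for blue, so P[monochromatic] = 2·(1/2)^15 = 2^{1 − 15} = 1/16384.
By linearity: E[X] = C(42, 6) · 2^{1 − 15} = 5245786 · 1/16384 = 2622893/8192.
Numerically: E[X] ≈ 320.17737.

E[X] = C(42,6)·2^(1−C(6,2)) = 2622893/8192 ≈ 320.17737.


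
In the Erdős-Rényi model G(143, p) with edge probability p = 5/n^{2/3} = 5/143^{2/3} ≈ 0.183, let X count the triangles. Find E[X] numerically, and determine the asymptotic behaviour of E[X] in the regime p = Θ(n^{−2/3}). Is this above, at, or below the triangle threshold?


Number of potential triangles: C(143, 3) = 477191.
Each occurs with probability p³ ≈ (0.183)³ ≈ 6.11277e-03.
By linearity: E[X] = C(143, 3)·p³ ≈ 477191 · 6.11277e-03 ≈ 2916.958.
Since α = 2/3 < 1, p = c/n^{2/3} ≫ 1/n is above the triangle threshold p ~ 1/n. Asymptotically E[X] ~ (c³/6)·n^{3(1−α)} = (5³/6)·n^{1} → ∞; triangles are abundant w.h.p.

E[X] ≈ 2916.958; in regime p = Θ(1/n^{2/3}) E[X] diverges (above the triangle threshold p ~ 1/n).


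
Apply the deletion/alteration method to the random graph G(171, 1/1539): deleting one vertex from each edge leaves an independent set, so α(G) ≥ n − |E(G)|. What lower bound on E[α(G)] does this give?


E[|E(G)|] = C(171, 2)·p = 14535 · (1/1539) = 85/9.
E[α(G)] ≥ n − E[|E(G)|] = 171 − 85/9 = 1454/9.
Numerically: ≈ 161.5556.
(This is only a lower bound; the true E[α(G)] may be larger.)

E[α(G)] ≥ 1454/9 ≈ 161.5556.


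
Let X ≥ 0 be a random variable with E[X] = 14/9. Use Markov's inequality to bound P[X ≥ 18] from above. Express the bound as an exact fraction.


μ = E[X] = 14/9, a = 18.
Markov: P[X ≥ 18] ≤ μ/a = (14/9)/18 = 7/81.
Numerically: ≈ 0.086420.
(Since a = 18 > μ = 1.555556, the bound 7/81 is < 1 and informative.)

P[X ≥ 18] ≤ 7/81 ≈ 0.086420.


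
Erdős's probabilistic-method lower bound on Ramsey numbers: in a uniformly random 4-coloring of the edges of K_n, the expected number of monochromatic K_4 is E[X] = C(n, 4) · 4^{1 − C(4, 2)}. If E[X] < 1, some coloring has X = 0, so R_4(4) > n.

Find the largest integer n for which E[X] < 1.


We need C(n, 4) · 4^{1 − 6} < 1, i.e. C(n, 4) < 4^{6 − 1} = 1024.
Check values of n near the boundary:
  n = 9: C(9, 4) = 126; 126 < 1024? YES
  n = 10: C(10, 4) = 210; 210 < 1024? YES
  n = 11: C(11, 4) = 330; 330 < 1024? YES
  n = 12: C(12, 4) = 495; 495 < 1024? YES
  n = 13: C(13, 4) = 715; 715 < 1024? YES
  n = 14: C(14, 4) = 1001; 1001 < 1024? YES
  n = 15: C(15, 4) = 1365; 1365 < 1024? NO
  n = 16: C(16, 4) = 1820; 1820 < 1024? NO
  n = 17: C(17, 4) = 2380; 2380 < 1024? NO
The largest n with C(n, 4) < 1024 is n = 14 (where E[X] = 1001/1024 ≈ 0.977539). Hence R_4(4) > 14, i.e. R_4(4) ≥ 15.

Largest n = 14; hence R_4(4) > 14.


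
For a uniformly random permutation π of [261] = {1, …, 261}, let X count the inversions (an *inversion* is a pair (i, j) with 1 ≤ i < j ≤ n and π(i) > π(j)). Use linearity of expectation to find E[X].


Write X = Σ X_I over the C(261, 2) = 33930 pairs i < j, with X_I the indicator of one inversion.
There are 33930 indicators.
For each fixed pair i < j, the values π(i) and π(j) are two distinct elements of {1, …, 261} in uniformly random order; by symmetry P[π(i) > π(j)] = 1/2.
By linearity: E[X] = 33930 · (1/2) = C(261, 2) · (1/2) = 33930/2 = 16965 ≈ 16965.000000.

E[X] = 16965 = 16965.000000.


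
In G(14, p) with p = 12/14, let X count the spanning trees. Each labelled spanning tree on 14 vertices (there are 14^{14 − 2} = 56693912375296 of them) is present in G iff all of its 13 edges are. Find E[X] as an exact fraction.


K_14 has 14^{14 − 2} = 56693912375296 labelled spanning trees.
For each such spanning tree H, let X_H = 1 if all 13 edges of H are present in G. Then P[X_H = 1] = p^{13} = (6/7)^{13} = 13060694016/96889010407.
Summing the indicators: E[X] = Σ_H E[X_H] = 56693912375296 · p^{13} = 56693912375296 · 13060694016/96889010407 = 53496602689536/7.
Numerically: E[X] ≈ 7.64e+12.

E[X] = 56693912375296 · (6/7)^{13} = 53496602689536/7 ≈ 7.64e+12.


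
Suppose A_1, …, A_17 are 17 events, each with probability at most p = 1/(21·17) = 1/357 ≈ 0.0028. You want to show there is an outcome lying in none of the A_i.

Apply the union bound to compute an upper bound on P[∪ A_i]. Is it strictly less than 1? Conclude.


Union bound: P[∪_{i=1}^{17} A_i] ≤ Σ_i P[A_i] ≤ 17·p = 17·(1/357) = 1/21.
Numerically: 1/21 ≈ 0.0476.
Is 1/21 < 1? YES.
Since P[∪ A_i] ≤ 1/21 < 1, the complement has P[∩ A_i^c] ≥ 1 − 1/21 = 20/21 > 0, so some outcome avoids every A_i.

17·p = 1/21 ≈ 0.0476; existence CERTIFIED by the union bound.


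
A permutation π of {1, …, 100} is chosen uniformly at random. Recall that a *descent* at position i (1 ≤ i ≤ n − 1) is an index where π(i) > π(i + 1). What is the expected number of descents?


Write X = Σ X_I over i = 1, …, 99, with X_I the indicator of one descent.
There are 99 indicators.
For each fixed i, the pair (π(i), π(i+1)) is a uniformly random ordered pair of distinct values from {1, …, 100}; by symmetry P[π(i) > π(i+1)] = 1/2.
By linearity: E[X] = 99 · (1/2) = (100 − 1) · (1/2) = 99/2 ≈ 49.50000.

E[X] = 99/2 = 49.50000.


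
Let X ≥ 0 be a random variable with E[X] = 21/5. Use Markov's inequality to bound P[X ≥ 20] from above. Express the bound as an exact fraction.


μ = E[X] = 21/5, a = 20.
Markov: P[X ≥ 20] ≤ μ/a = (21/5)/20 = 21/100.
Numerically: ≈ 0.210.
(Since a = 20 > μ = 4.200, the bound 21/100 is < 1 and informative.)

P[X ≥ 20] ≤ 21/100 ≈ 0.210.


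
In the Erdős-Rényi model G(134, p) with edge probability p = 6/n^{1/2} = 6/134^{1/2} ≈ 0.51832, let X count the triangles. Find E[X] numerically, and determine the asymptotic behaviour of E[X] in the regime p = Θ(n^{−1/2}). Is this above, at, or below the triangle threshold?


Number of potential triangles: C(134, 3) = 392084.
Each occurs with probability p³ ≈ (0.51832)³ ≈ 1.3925043e-01.
By linearity: E[X] = C(134, 3)·p³ ≈ 392084 · 1.3925043e-01 ≈ 54597.86669.
Since α = 1/2 < 1, p = c/n^{1/2} ≫ 1/n is above the triangle threshold p ~ 1/n. Asymptotically E[X] ~ (c³/6)·n^{3(1−α)} = (6³/6)·n^{1.5} → ∞; triangles are abundant w.h.p.

E[X] ≈ 54597.86669; in regime p = Θ(1/n^{1/2}) E[X] diverges (above the triangle threshold p ~ 1/n).


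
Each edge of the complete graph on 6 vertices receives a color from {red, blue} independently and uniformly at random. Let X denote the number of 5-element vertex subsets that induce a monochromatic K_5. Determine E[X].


Let X = Σ_S X_S over the C(6, 5) = 6 subsets S of size 5, where X_S = 1 if the K_5 on S is monochromatic.
For a fixed S, the K_5 on S has C(5, 2) = 10 edges. P[all 10 edges red] = (1/2)^10, and likewise for blue, so P[monochromatic] = 2·(1/2)^10 = 2^{1 − 10} = 1/512.
By linearity: E[X] = C(6, 5) · 2^{1 − 10} = 6 · 1/512 = 3/256.
Numerically: E[X] ≈ 0.011719.

E[X] = C(6,5)·2^(1−C(5,2)) = 3/256 ≈ 0.011719.


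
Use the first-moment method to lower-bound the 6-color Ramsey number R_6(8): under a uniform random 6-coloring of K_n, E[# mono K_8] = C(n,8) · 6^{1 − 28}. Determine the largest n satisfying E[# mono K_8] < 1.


We need C(n, 8) · 6^{1 − 28} < 1, i.e. C(n, 8) < 6^{28 − 1} = 1023490369077469249536.
Check values of n near the boundary:
  n = 1589: C(1589, 8) = 990389025825605844438; 990389025825605844438 < 1023490369077469249536? YES
  n = 1590: C(1590, 8) = 995397314198933813310; 995397314198933813310 < 1023490369077469249536? YES
  n = 1591: C(1591, 8) = 1000427749141189953870; 1000427749141189953870 < 1023490369077469249536? YES
  n = 1592: C(1592, 8) = 1005480414540892933435; 1005480414540892933435 < 1023490369077469249536? YES
  n = 1593: C(1593, 8) = 1010555394551193970323; 1010555394551193970323 < 1023490369077469249536? YES
  n = 1594: C(1594, 8) = 1015652773590544255167; 1015652773590544255167 < 1023490369077469249536? YES
  n = 1595: C(1595, 8) = 1020772636343363633895; 1020772636343363633895 < 1023490369077469249536? YES
  n = 1596: C(1596, 8) = 1025915067760710553965; 1025915067760710553965 < 1023490369077469249536? NO
  n = 1597: C(1597, 8) = 1031080153060953275445; 1031080153060953275445 < 1023490369077469249536? NO
  n = 1598: C(1598, 8) = 1036267977730442348529; 1036267977730442348529 < 1023490369077469249536? NO
The largest n with C(n, 8) < 1023490369077469249536 is n = 1595 (where E[X] = 113419181815929292655/113721152119718805504 ≈ 0.9973). Hence R_6(8) > 1595, i.e. R_6(8) ≥ 1596.

Largest n = 1595; hence R_6(8) > 1595.


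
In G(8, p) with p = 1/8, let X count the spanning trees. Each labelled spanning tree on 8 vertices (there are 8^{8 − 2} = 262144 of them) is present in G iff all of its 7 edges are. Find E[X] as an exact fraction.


K_8 has 8^{8 − 2} = 262144 labelled spanning trees.
For each such spanning tree H, let X_H = 1 if all 7 edges of H are present in G. Then P[X_H = 1] = p^{7} = (1/8)^{7} = 1/2097152.
By linearity of expectation: E[X] = Σ_H E[X_H] = 262144 · p^{7} = 262144 · 1/2097152 = 1/8.
Numerically: E[X] ≈ 0.125.

E[X] = 262144 · (1/8)^{7} = 1/8 ≈ 0.125.


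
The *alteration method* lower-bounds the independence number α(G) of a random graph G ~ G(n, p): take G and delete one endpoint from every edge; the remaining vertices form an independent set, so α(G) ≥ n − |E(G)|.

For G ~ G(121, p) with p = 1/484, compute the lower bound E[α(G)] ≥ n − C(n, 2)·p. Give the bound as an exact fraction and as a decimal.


E[|E(G)|] = C(121, 2)·p = 7260 · (1/484) = 15.
E[α(G)] ≥ n − E[|E(G)|] = 121 − 15 = 106.
Numerically: ≈ 106.000000.
(This is only a lower bound; the true E[α(G)] may be larger.)

E[α(G)] ≥ 106 ≈ 106.000000.


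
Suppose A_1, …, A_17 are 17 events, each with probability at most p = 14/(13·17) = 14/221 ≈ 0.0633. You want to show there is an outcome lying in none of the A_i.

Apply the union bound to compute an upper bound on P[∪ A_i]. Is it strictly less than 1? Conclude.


Union bound: P[∪_{i=1}^{17} A_i] ≤ Σ_i P[A_i] ≤ 17·p = 17·(14/221) = 14/13.
Numerically: 14/13 ≈ 1.0769.
Is 14/13 < 1? NO.
Since the bound 14/13 is ≥ 1, the union bound is uninformative here; it does NOT by itself certify existence.

17·p = 14/13 ≈ 1.0769; existence NOT certified by the union bound.


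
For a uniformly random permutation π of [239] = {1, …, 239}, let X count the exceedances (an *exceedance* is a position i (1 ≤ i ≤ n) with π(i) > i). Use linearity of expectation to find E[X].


Write X = Σ_{i=1}^{239} X_i, where X_i = 1_{π(i) > i}.
For each fixed i, π(i) is uniform over {1, …, 239} (marginal of a uniform permutation), so P[π(i) > i] = (n − i)/n. Summing: Σ_{i=1}^{239} (n − i)/n = (0 + 1 + … + 238)/239 = 239(239 − 1)/(2·239) = (239 − 1)/2.
Hence E[X] = Σ_{i=1}^{239} (239 − i)/239 = 119 ≈ 119.000000.

E[X] = 119 = 119.000000.


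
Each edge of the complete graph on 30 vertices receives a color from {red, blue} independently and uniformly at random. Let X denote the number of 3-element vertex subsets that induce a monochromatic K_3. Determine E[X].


Let X = Σ_S X_S over the C(30, 3) = 4060 subsets S of size 3, where X_S = 1 if the K_3 on S is monochromatic.
For a fixed S, the K_3 on S has C(3, 2) = 3 edges. P[all 3 edges red] = (1/2)^3, and likewise for blue, so P[monochromatic] = 2·(1/2)^3 = 2^{1 − 3} = 1/4.
By linearity of expectation: E[X] = C(30, 3) · 2^{1 − 3} = 4060 · 1/4 = 1015.
Numerically: E[X] ≈ 1015.0000.

E[X] = C(30,3)·2^(1−C(3,2)) = 1015 ≈ 1015.0000.


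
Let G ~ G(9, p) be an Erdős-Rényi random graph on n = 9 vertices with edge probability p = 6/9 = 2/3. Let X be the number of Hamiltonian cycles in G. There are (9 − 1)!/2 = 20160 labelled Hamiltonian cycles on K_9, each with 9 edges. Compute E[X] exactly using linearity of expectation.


K_9 has (9 − 1)!/2 = 20160 labelled Hamiltonian cycles.
For each such Hamiltonian cycle H, let X_H = 1 if all 9 edges of H are present in G. Then P[X_H = 1] = p^{9} = (2/3)^{9} = 512/19683.
Summing the indicators: E[X] = Σ_H E[X_H] = 20160 · p^{9} = 20160 · 512/19683 = 1146880/2187.
Numerically: E[X] ≈ 524.41.

E[X] = 20160 · (2/3)^{9} = 1146880/2187 ≈ 524.41.


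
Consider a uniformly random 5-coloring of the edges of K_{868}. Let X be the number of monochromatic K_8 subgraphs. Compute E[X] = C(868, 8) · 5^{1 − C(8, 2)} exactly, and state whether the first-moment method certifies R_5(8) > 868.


E[X] = C(868, 8) · 5^{1 − 28} = 7737261125902834428 · 5^{−27} = 7737261125902834428/7450580596923828125.
As a reduced fraction: E[X] = 7737261125902834428/7450580596923828125 ≈ 1.038478.
Is E[X] < 1? NO.
Since E[X] ≥ 1, the first-moment bound is inconclusive at n = 868; it does NOT by itself certify R_5(8) > 868.

E[X] = 7737261125902834428/7450580596923828125 ≈ 1.038478; E[X] ≥ 1; first-moment method inconclusive here.


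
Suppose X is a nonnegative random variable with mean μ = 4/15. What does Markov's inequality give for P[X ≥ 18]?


μ = E[X] = 4/15, a = 18.
Markov: P[X ≥ 18] ≤ μ/a = (4/15)/18 = 2/135.
Numerically: ≈ 0.0148.
(Since a = 18 > μ = 0.2667, the bound 2/135 is < 1 and informative.)

P[X ≥ 18] ≤ 2/135 ≈ 0.0148.


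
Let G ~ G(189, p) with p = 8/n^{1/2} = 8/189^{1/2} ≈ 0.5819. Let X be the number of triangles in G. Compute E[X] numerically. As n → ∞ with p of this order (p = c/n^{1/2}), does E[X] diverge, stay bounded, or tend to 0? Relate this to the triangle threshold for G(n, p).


Number of potential triangles: C(189, 3) = 1107414.
Each occurs with probability p³ ≈ (0.5819)³ ≈ 1.970504e-01.
By linearity: E[X] = C(189, 3)·p³ ≈ 1107414 · 1.970504e-01 ≈ 218216.3385.
Since α = 1/2 < 1, p = c/n^{1/2} ≫ 1/n is above the triangle threshold p ~ 1/n. Asymptotically E[X] ~ (c³/6)·n^{3(1−α)} = (8³/6)·n^{1.5} → ∞; triangles are abundant w.h.p.

E[X] ≈ 218216.3385; in regime p = Θ(1/n^{1/2}) E[X] diverges (above the triangle threshold p ~ 1/n).


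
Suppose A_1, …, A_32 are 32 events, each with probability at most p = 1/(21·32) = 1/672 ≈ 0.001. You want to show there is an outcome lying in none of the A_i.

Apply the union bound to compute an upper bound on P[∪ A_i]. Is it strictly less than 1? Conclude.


Union bound: P[∪_{i=1}^{32} A_i] ≤ Σ_i P[A_i] ≤ 32·p = 32·(1/672) = 1/21.
Numerically: 1/21 ≈ 0.048.
Is 1/21 < 1? YES.
Since P[∪ A_i] ≤ 1/21 < 1, the complement has P[∩ A_i^c] ≥ 1 − 1/21 = 20/21 > 0, so some outcome avoids every A_i.

32·p = 1/21 ≈ 0.048; existence CERTIFIED by the union bound.


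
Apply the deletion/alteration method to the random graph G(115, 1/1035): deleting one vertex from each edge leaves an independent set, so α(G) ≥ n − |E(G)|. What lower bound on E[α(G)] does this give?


E[|E(G)|] = C(115, 2)·p = 6555 · (1/1035) = 19/3.
E[α(G)] ≥ n − E[|E(G)|] = 115 − 19/3 = 326/3.
Numerically: ≈ 108.666667.
(This is only a lower bound; the true E[α(G)] may be larger.)

E[α(G)] ≥ 326/3 ≈ 108.666667.


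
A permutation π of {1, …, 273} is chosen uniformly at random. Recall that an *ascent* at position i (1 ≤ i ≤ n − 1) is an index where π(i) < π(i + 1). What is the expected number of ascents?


Write X = Σ X_I over i = 1, …, 272, with X_I the indicator of one ascent.
There are 272 indicators.
For each fixed i, the pair (π(i), π(i+1)) is a uniformly random ordered pair of distinct values from {1, …, 273}; by symmetry P[π(i) < π(i+1)] = 1/2.
By linearity: E[X] = 272 · (1/2) = (273 − 1) · (1/2) = 136 ≈ 136.000000.

E[X] = 136 = 136.000000.


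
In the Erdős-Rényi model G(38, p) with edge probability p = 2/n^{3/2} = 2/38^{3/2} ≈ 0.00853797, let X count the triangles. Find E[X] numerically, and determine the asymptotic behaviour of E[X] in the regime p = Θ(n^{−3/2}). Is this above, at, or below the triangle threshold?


Number of potential triangles: C(38, 3) = 8436.
Each occurs with probability p³ ≈ (0.00853797)³ ≈ 6.22391714e-07.
By linearity: E[X] = C(38, 3)·p³ ≈ 8436 · 6.22391714e-07 ≈ 0.005250.
Since α = 3/2 > 1, p = c/n^{3/2} = o(1/n) is below the triangle threshold p ~ 1/n. Asymptotically E[X] ~ (c³/6)·n^{3(1−α)} = (2³/6)·n^{-1.5} → 0, so by Markov's inequality G has no triangles w.h.p.

E[X] ≈ 0.005250; in regime p = Θ(1/n^{3/2}) E[X] tends to 0 (below the triangle threshold p ~ 1/n).


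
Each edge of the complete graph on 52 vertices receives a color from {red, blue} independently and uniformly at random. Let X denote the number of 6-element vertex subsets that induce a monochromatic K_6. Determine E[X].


Let X = Σ_S X_S over the C(52, 6) = 20358520 subsets S of size 6, where X_S = 1 if the K_6 on S is monochromatic.
For a fixed S, the K_6 on S has C(6, 2) = 15 edges. P[all 15 edges red] = (1/2)^15, and likewise for blue, so P[monochromatic] = 2·(1/2)^15 = 2^{1 − 15} = 1/16384.
Summing: E[X] = C(52, 6) · 2^{1 − 15} = 20358520 · 1/16384 = 2544815/2048.
Numerically: E[X] ≈ 1242.585449.

E[X] = C(52,6)·2^(1−C(6,2)) = 2544815/2048 ≈ 1242.585449.


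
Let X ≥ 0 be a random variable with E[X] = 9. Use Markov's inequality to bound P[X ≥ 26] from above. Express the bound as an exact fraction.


μ = E[X] = 9, a = 26.
Markov: P[X ≥ 26] ≤ μ/a = (9)/26 = 9/26.
Numerically: ≈ 0.346154.
(Since a = 26 > μ = 9.000000, the bound 9/26 is < 1 and informative.)

P[X ≥ 26] ≤ 9/26 ≈ 0.346154.


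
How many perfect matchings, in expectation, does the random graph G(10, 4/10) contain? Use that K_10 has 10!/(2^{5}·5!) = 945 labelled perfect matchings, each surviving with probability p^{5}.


K_10 has 10!/(2^{5}·5!) = 945 labelled perfect matchings.
For each such perfect matching H, let X_H = 1 if all 5 edges of H are present in G. Then P[X_H = 1] = p^{5} = (2/5)^{5} = 32/3125.
By linearity: E[X] = Σ_H E[X_H] = 945 · p^{5} = 945 · 32/3125 = 6048/625.
Numerically: E[X] ≈ 9.6768.

E[X] = 945 · (2/5)^{5} = 6048/625 ≈ 9.6768.


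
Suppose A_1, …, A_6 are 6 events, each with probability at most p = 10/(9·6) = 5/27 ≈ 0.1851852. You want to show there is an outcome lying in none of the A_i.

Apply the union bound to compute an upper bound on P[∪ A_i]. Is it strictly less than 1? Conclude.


Union bound: P[∪_{i=1}^{6} A_i] ≤ Σ_i P[A_i] ≤ 6·p = 6·(5/27) = 10/9.
Numerically: 10/9 ≈ 1.1111111.
Is 10/9 < 1? NO.
Since the bound 10/9 is ≥ 1, the union bound is uninformative here; it does NOT by itself certify existence.

6·p = 10/9 ≈ 1.1111111; existence NOT certified by the union bound.


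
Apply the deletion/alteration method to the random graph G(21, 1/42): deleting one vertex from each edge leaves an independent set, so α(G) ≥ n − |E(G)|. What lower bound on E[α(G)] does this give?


E[|E(G)|] = C(21, 2)·p = 210 · (1/42) = 5.
E[α(G)] ≥ n − E[|E(G)|] = 21 − 5 = 16.
Numerically: ≈ 16.0000.
(This is only a lower bound; the true E[α(G)] may be larger.)

E[α(G)] ≥ 16 ≈ 16.0000.


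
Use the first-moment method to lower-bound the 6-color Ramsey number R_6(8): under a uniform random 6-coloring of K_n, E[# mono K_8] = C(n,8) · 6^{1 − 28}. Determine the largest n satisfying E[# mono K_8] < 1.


We need C(n, 8) · 6^{1 − 28} < 1, i.e. C(n, 8) < 6^{28 − 1} = 1023490369077469249536.
Check values of n near the boundary:
  n = 1590: C(1590, 8) = 995397314198933813310; 995397314198933813310 < 1023490369077469249536? YES
  n = 1591: C(1591, 8) = 1000427749141189953870; 1000427749141189953870 < 1023490369077469249536? YES
  n = 1592: C(1592, 8) = 1005480414540892933435; 1005480414540892933435 < 1023490369077469249536? YES
  n = 1593: C(1593, 8) = 1010555394551193970323; 1010555394551193970323 < 1023490369077469249536? YES
  n = 1594: C(1594, 8) = 1015652773590544255167; 1015652773590544255167 < 1023490369077469249536? YES
  n = 1595: C(1595, 8) = 1020772636343363633895; 1020772636343363633895 < 1023490369077469249536? YES
  n = 1596: C(1596, 8) = 1025915067760710553965; 1025915067760710553965 < 1023490369077469249536? NO
  n = 1597: C(1597, 8) = 1031080153060953275445; 1031080153060953275445 < 1023490369077469249536? NO
  n = 1598: C(1598, 8) = 1036267977730442348529; 1036267977730442348529 < 1023490369077469249536? NO
The largest n with C(n, 8) < 1023490369077469249536 is n = 1595 (where E[X] = 113419181815929292655/113721152119718805504 ≈ 0.997). Hence R_6(8) > 1595, i.e. R_6(8) ≥ 1596.

Largest n = 1595; hence R_6(8) > 1595.


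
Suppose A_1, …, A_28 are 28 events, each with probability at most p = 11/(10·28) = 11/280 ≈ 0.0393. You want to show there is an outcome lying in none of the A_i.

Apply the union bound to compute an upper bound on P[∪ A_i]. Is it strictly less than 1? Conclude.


Union bound: P[∪_{i=1}^{28} A_i] ≤ Σ_i P[A_i] ≤ 28·p = 28·(11/280) = 11/10.
Numerically: 11/10 ≈ 1.1000.
Is 11/10 < 1? NO.
Since the bound 11/10 is ≥ 1, the union bound is uninformative here; it does NOT by itself certify existence.

28·p = 11/10 ≈ 1.1000; existence NOT certified by the union bound.


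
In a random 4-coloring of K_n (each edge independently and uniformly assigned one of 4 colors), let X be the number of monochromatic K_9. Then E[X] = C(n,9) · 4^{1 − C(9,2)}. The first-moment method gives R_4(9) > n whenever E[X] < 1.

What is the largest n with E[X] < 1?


We need C(n, 9) · 4^{1 − 36} < 1, i.e. C(n, 9) < 4^{36 − 1} = 1180591620717411303424.
Check values of n near the boundary:
  n = 913: C(913, 9) = 1167605542753639808390; 1167605542753639808390 < 1180591620717411303424? YES
  n = 914: C(914, 9) = 1179217089587653905932; 1179217089587653905932 < 1180591620717411303424? YES
  n = 915: C(915, 9) = 1190931166636537885130; 1190931166636537885130 < 1180591620717411303424? NO
  n = 916: C(916, 9) = 1202748565202942340440; 1202748565202942340440 < 1180591620717411303424? NO
  n = 917: C(917, 9) = 1214670081818390006810; 1214670081818390006810 < 1180591620717411303424? NO
The largest n with C(n, 9) < 1180591620717411303424 is n = 914 (where E[X] = 294804272396913476483/295147905179352825856 ≈ 0.9988357). Hence R_4(9) > 914, i.e. R_4(9) ≥ 915.

Largest n = 914; hence R_4(9) > 914.


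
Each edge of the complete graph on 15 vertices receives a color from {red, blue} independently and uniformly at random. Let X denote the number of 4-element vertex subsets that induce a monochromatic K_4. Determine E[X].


Let X = Σ_S X_S over the C(15, 4) = 1365 subsets S of size 4, where X_S = 1 if the K_4 on S is monochromatic.
For a fixed S, the K_4 on S has C(4, 2) = 6 edges. P[all 6 edges red] = (1/2)^6, and likewise for blue, so P[monochromatic] = 2·(1/2)^6 = 2^{1 − 6} = 1/32.
Summing: E[X] = C(15, 4) · 2^{1 − 6} = 1365 · 1/32 = 1365/32.
Numerically: E[X] ≈ 42.65625.

E[X] = C(15,4)·2^(1−C(4,2)) = 1365/32 ≈ 42.65625.


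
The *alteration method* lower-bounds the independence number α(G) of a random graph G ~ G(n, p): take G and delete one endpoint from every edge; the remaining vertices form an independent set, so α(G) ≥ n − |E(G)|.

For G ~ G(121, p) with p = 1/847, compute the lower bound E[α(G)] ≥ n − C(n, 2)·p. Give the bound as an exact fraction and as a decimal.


E[|E(G)|] = C(121, 2)·p = 7260 · (1/847) = 60/7.
E[α(G)] ≥ n − E[|E(G)|] = 121 − 60/7 = 787/7.
Numerically: ≈ 112.42857.
(This is only a lower bound; the true E[α(G)] may be larger.)

E[α(G)] ≥ 787/7 ≈ 112.42857.


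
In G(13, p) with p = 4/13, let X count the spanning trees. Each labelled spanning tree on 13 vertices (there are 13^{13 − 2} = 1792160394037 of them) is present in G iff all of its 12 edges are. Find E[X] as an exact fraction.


K_13 has 13^{13 − 2} = 1792160394037 labelled spanning trees.
For each such spanning tree H, let X_H = 1 if all 12 edges of H are present in G. Then P[X_H = 1] = p^{12} = (4/13)^{12} = 16777216/23298085122481.
By linearity: E[X] = Σ_H E[X_H] = 1792160394037 · p^{12} = 1792160394037 · 16777216/23298085122481 = 16777216/13.
Numerically: E[X] ≈ 1.29056e+06.

E[X] = 1792160394037 · (4/13)^{12} = 16777216/13 ≈ 1.29056e+06.


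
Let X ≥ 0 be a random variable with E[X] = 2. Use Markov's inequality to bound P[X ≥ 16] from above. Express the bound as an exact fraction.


μ = E[X] = 2, a = 16.
Markov: P[X ≥ 16] ≤ μ/a = (2)/16 = 1/8.
Numerically: ≈ 0.125.
(Since a = 16 > μ = 2.000, the bound 1/8 is < 1 and informative.)

P[X ≥ 16] ≤ 1/8 ≈ 0.125.


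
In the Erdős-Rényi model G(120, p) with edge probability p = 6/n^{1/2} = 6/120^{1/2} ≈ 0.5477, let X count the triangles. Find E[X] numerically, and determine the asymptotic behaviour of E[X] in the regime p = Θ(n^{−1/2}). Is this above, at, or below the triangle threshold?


Number of potential triangles: C(120, 3) = 280840.
Each occurs with probability p³ ≈ (0.5477)³ ≈ 1.643168e-01.
By linearity: E[X] = C(120, 3)·p³ ≈ 280840 · 1.643168e-01 ≈ 46146.7209.
Since α = 1/2 < 1, p = c/n^{1/2} ≫ 1/n is above the triangle threshold p ~ 1/n. Asymptotically E[X] ~ (c³/6)·n^{3(1−α)} = (6³/6)·n^{1.5} → ∞; triangles are abundant w.h.p.

E[X] ≈ 46146.7209; in regime p = Θ(1/n^{1/2}) E[X] diverges (above the triangle threshold p ~ 1/n).
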